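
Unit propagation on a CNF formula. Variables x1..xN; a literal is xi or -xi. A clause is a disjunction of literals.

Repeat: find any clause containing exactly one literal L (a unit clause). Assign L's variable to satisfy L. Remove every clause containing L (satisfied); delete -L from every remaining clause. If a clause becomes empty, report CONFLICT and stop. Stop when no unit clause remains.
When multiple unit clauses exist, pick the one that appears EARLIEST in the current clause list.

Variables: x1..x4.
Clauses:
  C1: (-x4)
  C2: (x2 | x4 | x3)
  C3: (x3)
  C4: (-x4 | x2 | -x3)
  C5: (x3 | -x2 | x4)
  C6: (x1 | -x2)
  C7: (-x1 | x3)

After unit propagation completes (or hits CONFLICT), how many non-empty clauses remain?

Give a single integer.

Answer: 1

Derivation:
unit clause [-4] forces x4=F; simplify:
  drop 4 from [2, 4, 3] -> [2, 3]
  drop 4 from [3, -2, 4] -> [3, -2]
  satisfied 2 clause(s); 5 remain; assigned so far: [4]
unit clause [3] forces x3=T; simplify:
  satisfied 4 clause(s); 1 remain; assigned so far: [3, 4]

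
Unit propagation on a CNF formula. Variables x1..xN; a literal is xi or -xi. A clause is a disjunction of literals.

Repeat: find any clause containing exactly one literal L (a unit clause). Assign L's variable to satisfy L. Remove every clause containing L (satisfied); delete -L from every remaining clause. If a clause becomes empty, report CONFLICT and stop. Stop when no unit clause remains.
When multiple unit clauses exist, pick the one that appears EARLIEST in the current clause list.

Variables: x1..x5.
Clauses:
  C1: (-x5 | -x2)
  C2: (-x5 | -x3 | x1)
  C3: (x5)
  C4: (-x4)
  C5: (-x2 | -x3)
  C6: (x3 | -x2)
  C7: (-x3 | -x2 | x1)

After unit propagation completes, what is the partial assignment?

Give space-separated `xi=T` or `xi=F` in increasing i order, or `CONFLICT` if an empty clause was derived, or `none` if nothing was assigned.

unit clause [5] forces x5=T; simplify:
  drop -5 from [-5, -2] -> [-2]
  drop -5 from [-5, -3, 1] -> [-3, 1]
  satisfied 1 clause(s); 6 remain; assigned so far: [5]
unit clause [-2] forces x2=F; simplify:
  satisfied 4 clause(s); 2 remain; assigned so far: [2, 5]
unit clause [-4] forces x4=F; simplify:
  satisfied 1 clause(s); 1 remain; assigned so far: [2, 4, 5]

Answer: x2=F x4=F x5=T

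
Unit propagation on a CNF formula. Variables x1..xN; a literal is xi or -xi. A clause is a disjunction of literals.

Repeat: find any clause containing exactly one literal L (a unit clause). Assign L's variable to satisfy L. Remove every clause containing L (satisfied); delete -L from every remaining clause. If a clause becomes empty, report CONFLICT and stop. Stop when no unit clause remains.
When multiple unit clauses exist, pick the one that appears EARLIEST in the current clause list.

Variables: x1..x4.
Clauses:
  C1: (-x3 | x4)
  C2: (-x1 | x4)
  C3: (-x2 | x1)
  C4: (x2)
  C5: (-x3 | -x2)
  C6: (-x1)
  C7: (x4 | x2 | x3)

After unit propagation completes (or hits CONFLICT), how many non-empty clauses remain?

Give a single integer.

unit clause [2] forces x2=T; simplify:
  drop -2 from [-2, 1] -> [1]
  drop -2 from [-3, -2] -> [-3]
  satisfied 2 clause(s); 5 remain; assigned so far: [2]
unit clause [1] forces x1=T; simplify:
  drop -1 from [-1, 4] -> [4]
  drop -1 from [-1] -> [] (empty!)
  satisfied 1 clause(s); 4 remain; assigned so far: [1, 2]
CONFLICT (empty clause)

Answer: 3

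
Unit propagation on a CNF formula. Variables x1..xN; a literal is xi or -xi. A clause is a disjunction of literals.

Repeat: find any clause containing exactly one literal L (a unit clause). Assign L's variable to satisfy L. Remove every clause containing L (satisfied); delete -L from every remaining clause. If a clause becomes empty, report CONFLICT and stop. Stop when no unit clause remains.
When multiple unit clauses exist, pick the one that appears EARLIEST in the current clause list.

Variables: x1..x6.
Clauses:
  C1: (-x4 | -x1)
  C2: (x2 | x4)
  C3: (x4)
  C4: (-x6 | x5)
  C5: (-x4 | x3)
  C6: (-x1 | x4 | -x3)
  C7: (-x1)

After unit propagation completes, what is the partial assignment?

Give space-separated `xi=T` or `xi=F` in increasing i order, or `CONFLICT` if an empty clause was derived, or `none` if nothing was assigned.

Answer: x1=F x3=T x4=T

Derivation:
unit clause [4] forces x4=T; simplify:
  drop -4 from [-4, -1] -> [-1]
  drop -4 from [-4, 3] -> [3]
  satisfied 3 clause(s); 4 remain; assigned so far: [4]
unit clause [-1] forces x1=F; simplify:
  satisfied 2 clause(s); 2 remain; assigned so far: [1, 4]
unit clause [3] forces x3=T; simplify:
  satisfied 1 clause(s); 1 remain; assigned so far: [1, 3, 4]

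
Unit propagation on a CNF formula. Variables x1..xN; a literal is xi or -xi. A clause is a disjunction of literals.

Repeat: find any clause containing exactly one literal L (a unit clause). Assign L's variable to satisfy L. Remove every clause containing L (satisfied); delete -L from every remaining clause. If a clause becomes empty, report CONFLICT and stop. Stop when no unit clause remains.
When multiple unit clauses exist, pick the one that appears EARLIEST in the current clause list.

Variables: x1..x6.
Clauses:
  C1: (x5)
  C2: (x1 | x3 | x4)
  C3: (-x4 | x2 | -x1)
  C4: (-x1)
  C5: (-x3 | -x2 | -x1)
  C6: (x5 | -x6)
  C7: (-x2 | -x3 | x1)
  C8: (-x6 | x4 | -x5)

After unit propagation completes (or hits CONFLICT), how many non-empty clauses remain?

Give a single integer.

unit clause [5] forces x5=T; simplify:
  drop -5 from [-6, 4, -5] -> [-6, 4]
  satisfied 2 clause(s); 6 remain; assigned so far: [5]
unit clause [-1] forces x1=F; simplify:
  drop 1 from [1, 3, 4] -> [3, 4]
  drop 1 from [-2, -3, 1] -> [-2, -3]
  satisfied 3 clause(s); 3 remain; assigned so far: [1, 5]

Answer: 3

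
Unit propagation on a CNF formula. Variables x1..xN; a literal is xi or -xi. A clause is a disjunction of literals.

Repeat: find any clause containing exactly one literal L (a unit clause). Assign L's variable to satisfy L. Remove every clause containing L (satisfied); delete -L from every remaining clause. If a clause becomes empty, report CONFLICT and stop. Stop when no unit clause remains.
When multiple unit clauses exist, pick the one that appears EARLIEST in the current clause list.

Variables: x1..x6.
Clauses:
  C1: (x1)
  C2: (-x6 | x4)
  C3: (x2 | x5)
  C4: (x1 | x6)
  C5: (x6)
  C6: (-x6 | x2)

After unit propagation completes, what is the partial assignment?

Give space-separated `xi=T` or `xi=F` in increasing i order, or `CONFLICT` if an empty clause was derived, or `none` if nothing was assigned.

unit clause [1] forces x1=T; simplify:
  satisfied 2 clause(s); 4 remain; assigned so far: [1]
unit clause [6] forces x6=T; simplify:
  drop -6 from [-6, 4] -> [4]
  drop -6 from [-6, 2] -> [2]
  satisfied 1 clause(s); 3 remain; assigned so far: [1, 6]
unit clause [4] forces x4=T; simplify:
  satisfied 1 clause(s); 2 remain; assigned so far: [1, 4, 6]
unit clause [2] forces x2=T; simplify:
  satisfied 2 clause(s); 0 remain; assigned so far: [1, 2, 4, 6]

Answer: x1=T x2=T x4=T x6=T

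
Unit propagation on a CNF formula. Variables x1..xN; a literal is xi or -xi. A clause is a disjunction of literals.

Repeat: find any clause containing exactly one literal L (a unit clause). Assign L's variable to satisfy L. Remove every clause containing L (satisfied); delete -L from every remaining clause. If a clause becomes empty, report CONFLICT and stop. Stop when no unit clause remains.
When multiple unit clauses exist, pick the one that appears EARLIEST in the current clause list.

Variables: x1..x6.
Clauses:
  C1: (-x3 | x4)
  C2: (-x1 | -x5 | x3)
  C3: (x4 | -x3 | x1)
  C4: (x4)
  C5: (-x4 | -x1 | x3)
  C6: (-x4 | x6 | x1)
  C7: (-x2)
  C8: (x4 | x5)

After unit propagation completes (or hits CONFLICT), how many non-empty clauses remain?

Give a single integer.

unit clause [4] forces x4=T; simplify:
  drop -4 from [-4, -1, 3] -> [-1, 3]
  drop -4 from [-4, 6, 1] -> [6, 1]
  satisfied 4 clause(s); 4 remain; assigned so far: [4]
unit clause [-2] forces x2=F; simplify:
  satisfied 1 clause(s); 3 remain; assigned so far: [2, 4]

Answer: 3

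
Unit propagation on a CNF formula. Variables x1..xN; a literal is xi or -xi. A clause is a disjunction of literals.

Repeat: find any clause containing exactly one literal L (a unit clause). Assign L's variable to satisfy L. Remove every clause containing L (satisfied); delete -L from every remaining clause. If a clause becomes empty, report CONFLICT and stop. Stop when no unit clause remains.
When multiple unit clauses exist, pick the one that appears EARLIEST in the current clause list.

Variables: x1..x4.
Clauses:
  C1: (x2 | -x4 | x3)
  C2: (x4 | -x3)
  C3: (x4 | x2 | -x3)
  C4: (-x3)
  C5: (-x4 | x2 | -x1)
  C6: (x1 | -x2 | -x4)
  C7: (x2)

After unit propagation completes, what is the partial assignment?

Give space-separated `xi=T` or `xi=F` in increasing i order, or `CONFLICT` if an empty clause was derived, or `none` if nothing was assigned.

Answer: x2=T x3=F

Derivation:
unit clause [-3] forces x3=F; simplify:
  drop 3 from [2, -4, 3] -> [2, -4]
  satisfied 3 clause(s); 4 remain; assigned so far: [3]
unit clause [2] forces x2=T; simplify:
  drop -2 from [1, -2, -4] -> [1, -4]
  satisfied 3 clause(s); 1 remain; assigned so far: [2, 3]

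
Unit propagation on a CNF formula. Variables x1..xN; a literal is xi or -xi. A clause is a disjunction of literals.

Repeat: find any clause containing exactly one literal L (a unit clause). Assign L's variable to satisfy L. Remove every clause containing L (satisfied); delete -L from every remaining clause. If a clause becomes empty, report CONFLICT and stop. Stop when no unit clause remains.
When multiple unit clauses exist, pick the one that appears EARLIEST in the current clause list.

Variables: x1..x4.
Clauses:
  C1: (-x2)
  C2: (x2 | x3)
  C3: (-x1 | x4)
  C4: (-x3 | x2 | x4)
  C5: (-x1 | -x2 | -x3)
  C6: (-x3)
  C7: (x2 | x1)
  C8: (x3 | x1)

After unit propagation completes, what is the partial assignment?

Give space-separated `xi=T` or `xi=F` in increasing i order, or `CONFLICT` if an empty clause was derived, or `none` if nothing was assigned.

Answer: CONFLICT

Derivation:
unit clause [-2] forces x2=F; simplify:
  drop 2 from [2, 3] -> [3]
  drop 2 from [-3, 2, 4] -> [-3, 4]
  drop 2 from [2, 1] -> [1]
  satisfied 2 clause(s); 6 remain; assigned so far: [2]
unit clause [3] forces x3=T; simplify:
  drop -3 from [-3, 4] -> [4]
  drop -3 from [-3] -> [] (empty!)
  satisfied 2 clause(s); 4 remain; assigned so far: [2, 3]
CONFLICT (empty clause)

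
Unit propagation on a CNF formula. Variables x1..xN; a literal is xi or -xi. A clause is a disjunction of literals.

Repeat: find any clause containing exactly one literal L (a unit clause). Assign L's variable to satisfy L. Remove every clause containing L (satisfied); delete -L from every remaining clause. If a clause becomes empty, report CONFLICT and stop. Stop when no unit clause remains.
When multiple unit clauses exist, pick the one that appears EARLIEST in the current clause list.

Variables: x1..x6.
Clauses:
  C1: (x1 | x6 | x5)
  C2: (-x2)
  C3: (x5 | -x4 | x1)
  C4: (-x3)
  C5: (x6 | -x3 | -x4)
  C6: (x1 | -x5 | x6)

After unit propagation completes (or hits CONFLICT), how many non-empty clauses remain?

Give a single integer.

Answer: 3

Derivation:
unit clause [-2] forces x2=F; simplify:
  satisfied 1 clause(s); 5 remain; assigned so far: [2]
unit clause [-3] forces x3=F; simplify:
  satisfied 2 clause(s); 3 remain; assigned so far: [2, 3]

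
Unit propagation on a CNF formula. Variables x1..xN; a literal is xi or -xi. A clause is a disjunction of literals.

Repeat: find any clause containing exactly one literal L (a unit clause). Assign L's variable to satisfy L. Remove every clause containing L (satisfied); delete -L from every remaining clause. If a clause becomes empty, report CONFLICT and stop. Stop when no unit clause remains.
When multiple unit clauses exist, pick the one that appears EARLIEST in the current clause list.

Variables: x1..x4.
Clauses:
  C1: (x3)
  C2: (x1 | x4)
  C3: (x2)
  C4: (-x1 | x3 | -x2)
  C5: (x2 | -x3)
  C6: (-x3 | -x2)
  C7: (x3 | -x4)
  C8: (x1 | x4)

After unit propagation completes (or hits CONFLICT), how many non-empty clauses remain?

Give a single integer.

Answer: 2

Derivation:
unit clause [3] forces x3=T; simplify:
  drop -3 from [2, -3] -> [2]
  drop -3 from [-3, -2] -> [-2]
  satisfied 3 clause(s); 5 remain; assigned so far: [3]
unit clause [2] forces x2=T; simplify:
  drop -2 from [-2] -> [] (empty!)
  satisfied 2 clause(s); 3 remain; assigned so far: [2, 3]
CONFLICT (empty clause)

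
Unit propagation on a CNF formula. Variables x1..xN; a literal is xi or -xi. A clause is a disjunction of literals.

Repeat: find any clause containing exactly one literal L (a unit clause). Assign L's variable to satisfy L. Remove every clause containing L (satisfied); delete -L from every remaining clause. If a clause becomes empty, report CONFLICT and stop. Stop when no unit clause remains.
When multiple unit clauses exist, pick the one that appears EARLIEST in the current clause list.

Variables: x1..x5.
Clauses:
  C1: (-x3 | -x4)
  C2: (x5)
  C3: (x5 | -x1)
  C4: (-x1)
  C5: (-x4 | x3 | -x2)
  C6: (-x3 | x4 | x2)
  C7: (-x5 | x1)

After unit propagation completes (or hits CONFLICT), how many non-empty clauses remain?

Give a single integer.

unit clause [5] forces x5=T; simplify:
  drop -5 from [-5, 1] -> [1]
  satisfied 2 clause(s); 5 remain; assigned so far: [5]
unit clause [-1] forces x1=F; simplify:
  drop 1 from [1] -> [] (empty!)
  satisfied 1 clause(s); 4 remain; assigned so far: [1, 5]
CONFLICT (empty clause)

Answer: 3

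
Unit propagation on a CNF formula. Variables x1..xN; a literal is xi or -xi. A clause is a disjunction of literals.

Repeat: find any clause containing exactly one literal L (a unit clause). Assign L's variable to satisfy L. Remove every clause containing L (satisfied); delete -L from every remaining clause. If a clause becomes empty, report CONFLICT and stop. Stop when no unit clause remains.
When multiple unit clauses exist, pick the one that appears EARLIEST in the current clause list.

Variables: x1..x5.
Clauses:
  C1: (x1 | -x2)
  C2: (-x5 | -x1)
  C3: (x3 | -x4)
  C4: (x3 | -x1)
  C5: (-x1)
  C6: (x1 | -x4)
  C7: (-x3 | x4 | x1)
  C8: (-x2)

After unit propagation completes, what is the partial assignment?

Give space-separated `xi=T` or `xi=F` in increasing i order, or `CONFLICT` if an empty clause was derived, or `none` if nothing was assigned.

unit clause [-1] forces x1=F; simplify:
  drop 1 from [1, -2] -> [-2]
  drop 1 from [1, -4] -> [-4]
  drop 1 from [-3, 4, 1] -> [-3, 4]
  satisfied 3 clause(s); 5 remain; assigned so far: [1]
unit clause [-2] forces x2=F; simplify:
  satisfied 2 clause(s); 3 remain; assigned so far: [1, 2]
unit clause [-4] forces x4=F; simplify:
  drop 4 from [-3, 4] -> [-3]
  satisfied 2 clause(s); 1 remain; assigned so far: [1, 2, 4]
unit clause [-3] forces x3=F; simplify:
  satisfied 1 clause(s); 0 remain; assigned so far: [1, 2, 3, 4]

Answer: x1=F x2=F x3=F x4=F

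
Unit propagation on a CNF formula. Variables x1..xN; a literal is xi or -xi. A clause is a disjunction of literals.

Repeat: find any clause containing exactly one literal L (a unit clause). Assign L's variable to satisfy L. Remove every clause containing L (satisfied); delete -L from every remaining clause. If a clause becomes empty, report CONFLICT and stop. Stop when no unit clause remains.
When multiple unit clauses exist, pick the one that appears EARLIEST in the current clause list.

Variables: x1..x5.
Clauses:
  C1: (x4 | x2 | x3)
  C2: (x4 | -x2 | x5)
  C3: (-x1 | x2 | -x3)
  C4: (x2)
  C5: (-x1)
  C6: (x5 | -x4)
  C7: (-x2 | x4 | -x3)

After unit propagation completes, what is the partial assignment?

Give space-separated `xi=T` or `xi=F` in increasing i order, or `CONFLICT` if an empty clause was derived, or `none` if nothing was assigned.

Answer: x1=F x2=T

Derivation:
unit clause [2] forces x2=T; simplify:
  drop -2 from [4, -2, 5] -> [4, 5]
  drop -2 from [-2, 4, -3] -> [4, -3]
  satisfied 3 clause(s); 4 remain; assigned so far: [2]
unit clause [-1] forces x1=F; simplify:
  satisfied 1 clause(s); 3 remain; assigned so far: [1, 2]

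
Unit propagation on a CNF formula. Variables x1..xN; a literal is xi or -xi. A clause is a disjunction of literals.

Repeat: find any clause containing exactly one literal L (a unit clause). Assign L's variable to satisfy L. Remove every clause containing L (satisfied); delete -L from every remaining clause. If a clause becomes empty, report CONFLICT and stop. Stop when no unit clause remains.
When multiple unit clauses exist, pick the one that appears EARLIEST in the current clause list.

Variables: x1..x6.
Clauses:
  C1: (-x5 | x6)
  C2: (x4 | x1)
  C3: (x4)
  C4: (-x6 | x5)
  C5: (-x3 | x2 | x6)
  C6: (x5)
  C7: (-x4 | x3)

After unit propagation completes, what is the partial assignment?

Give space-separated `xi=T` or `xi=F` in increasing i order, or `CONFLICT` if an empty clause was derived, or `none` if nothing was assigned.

unit clause [4] forces x4=T; simplify:
  drop -4 from [-4, 3] -> [3]
  satisfied 2 clause(s); 5 remain; assigned so far: [4]
unit clause [5] forces x5=T; simplify:
  drop -5 from [-5, 6] -> [6]
  satisfied 2 clause(s); 3 remain; assigned so far: [4, 5]
unit clause [6] forces x6=T; simplify:
  satisfied 2 clause(s); 1 remain; assigned so far: [4, 5, 6]
unit clause [3] forces x3=T; simplify:
  satisfied 1 clause(s); 0 remain; assigned so far: [3, 4, 5, 6]

Answer: x3=T x4=T x5=T x6=T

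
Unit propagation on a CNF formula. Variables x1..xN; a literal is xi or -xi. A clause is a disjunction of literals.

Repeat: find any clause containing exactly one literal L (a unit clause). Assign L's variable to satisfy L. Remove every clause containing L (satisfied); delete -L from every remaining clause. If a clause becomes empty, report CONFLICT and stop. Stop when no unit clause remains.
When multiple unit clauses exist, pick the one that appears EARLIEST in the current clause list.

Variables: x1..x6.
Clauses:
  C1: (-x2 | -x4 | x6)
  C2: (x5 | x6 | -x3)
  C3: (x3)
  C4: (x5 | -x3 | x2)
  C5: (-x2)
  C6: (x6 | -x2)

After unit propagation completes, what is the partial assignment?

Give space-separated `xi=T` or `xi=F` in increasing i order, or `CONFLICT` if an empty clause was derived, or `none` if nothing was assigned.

unit clause [3] forces x3=T; simplify:
  drop -3 from [5, 6, -3] -> [5, 6]
  drop -3 from [5, -3, 2] -> [5, 2]
  satisfied 1 clause(s); 5 remain; assigned so far: [3]
unit clause [-2] forces x2=F; simplify:
  drop 2 from [5, 2] -> [5]
  satisfied 3 clause(s); 2 remain; assigned so far: [2, 3]
unit clause [5] forces x5=T; simplify:
  satisfied 2 clause(s); 0 remain; assigned so far: [2, 3, 5]

Answer: x2=F x3=T x5=T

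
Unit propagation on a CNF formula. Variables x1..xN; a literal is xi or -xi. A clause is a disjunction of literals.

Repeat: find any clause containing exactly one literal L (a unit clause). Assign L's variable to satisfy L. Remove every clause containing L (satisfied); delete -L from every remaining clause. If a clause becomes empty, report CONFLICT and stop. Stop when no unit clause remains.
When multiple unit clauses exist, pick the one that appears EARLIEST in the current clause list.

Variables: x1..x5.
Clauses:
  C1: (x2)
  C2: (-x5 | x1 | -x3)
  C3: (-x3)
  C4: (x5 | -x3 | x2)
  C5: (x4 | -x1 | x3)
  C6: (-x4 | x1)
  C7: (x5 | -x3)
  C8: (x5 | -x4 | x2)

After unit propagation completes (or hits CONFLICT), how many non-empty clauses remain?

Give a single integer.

unit clause [2] forces x2=T; simplify:
  satisfied 3 clause(s); 5 remain; assigned so far: [2]
unit clause [-3] forces x3=F; simplify:
  drop 3 from [4, -1, 3] -> [4, -1]
  satisfied 3 clause(s); 2 remain; assigned so far: [2, 3]

Answer: 2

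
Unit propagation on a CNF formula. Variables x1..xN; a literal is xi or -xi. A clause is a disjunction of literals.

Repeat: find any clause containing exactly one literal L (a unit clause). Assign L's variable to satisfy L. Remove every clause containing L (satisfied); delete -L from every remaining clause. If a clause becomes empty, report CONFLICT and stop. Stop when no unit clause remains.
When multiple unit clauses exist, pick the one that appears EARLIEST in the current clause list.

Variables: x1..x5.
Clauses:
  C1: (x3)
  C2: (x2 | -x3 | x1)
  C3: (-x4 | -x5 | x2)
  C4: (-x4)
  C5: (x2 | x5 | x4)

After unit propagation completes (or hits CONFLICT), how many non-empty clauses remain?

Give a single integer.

unit clause [3] forces x3=T; simplify:
  drop -3 from [2, -3, 1] -> [2, 1]
  satisfied 1 clause(s); 4 remain; assigned so far: [3]
unit clause [-4] forces x4=F; simplify:
  drop 4 from [2, 5, 4] -> [2, 5]
  satisfied 2 clause(s); 2 remain; assigned so far: [3, 4]

Answer: 2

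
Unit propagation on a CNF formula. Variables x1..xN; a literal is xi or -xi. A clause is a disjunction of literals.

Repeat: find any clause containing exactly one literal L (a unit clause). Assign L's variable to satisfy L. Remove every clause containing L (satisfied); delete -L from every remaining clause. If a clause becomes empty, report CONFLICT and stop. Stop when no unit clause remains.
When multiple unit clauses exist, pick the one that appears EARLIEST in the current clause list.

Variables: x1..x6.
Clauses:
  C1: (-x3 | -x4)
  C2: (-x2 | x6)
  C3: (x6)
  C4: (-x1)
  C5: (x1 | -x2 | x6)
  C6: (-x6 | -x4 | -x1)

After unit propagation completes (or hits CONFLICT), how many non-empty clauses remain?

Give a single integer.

Answer: 1

Derivation:
unit clause [6] forces x6=T; simplify:
  drop -6 from [-6, -4, -1] -> [-4, -1]
  satisfied 3 clause(s); 3 remain; assigned so far: [6]
unit clause [-1] forces x1=F; simplify:
  satisfied 2 clause(s); 1 remain; assigned so far: [1, 6]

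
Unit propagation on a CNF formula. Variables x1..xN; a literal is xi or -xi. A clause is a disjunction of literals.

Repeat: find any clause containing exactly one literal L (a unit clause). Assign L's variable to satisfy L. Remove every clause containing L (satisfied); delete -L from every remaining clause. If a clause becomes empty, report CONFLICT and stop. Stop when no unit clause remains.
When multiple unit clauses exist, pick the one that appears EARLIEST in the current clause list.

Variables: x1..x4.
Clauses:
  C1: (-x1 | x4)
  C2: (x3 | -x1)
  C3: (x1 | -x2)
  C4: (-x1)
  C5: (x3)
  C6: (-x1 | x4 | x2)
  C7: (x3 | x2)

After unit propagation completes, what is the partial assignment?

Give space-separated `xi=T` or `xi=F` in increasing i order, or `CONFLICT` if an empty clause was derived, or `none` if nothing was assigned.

unit clause [-1] forces x1=F; simplify:
  drop 1 from [1, -2] -> [-2]
  satisfied 4 clause(s); 3 remain; assigned so far: [1]
unit clause [-2] forces x2=F; simplify:
  drop 2 from [3, 2] -> [3]
  satisfied 1 clause(s); 2 remain; assigned so far: [1, 2]
unit clause [3] forces x3=T; simplify:
  satisfied 2 clause(s); 0 remain; assigned so far: [1, 2, 3]

Answer: x1=F x2=F x3=T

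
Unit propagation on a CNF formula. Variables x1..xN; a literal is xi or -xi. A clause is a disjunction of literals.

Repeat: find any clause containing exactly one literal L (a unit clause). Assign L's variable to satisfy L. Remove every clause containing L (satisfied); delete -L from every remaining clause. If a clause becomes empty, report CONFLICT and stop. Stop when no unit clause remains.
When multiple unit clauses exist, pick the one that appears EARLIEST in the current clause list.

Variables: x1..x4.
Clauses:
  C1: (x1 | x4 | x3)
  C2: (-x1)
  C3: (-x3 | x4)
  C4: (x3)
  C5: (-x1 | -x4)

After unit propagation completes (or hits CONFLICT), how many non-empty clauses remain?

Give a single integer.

Answer: 0

Derivation:
unit clause [-1] forces x1=F; simplify:
  drop 1 from [1, 4, 3] -> [4, 3]
  satisfied 2 clause(s); 3 remain; assigned so far: [1]
unit clause [3] forces x3=T; simplify:
  drop -3 from [-3, 4] -> [4]
  satisfied 2 clause(s); 1 remain; assigned so far: [1, 3]
unit clause [4] forces x4=T; simplify:
  satisfied 1 clause(s); 0 remain; assigned so far: [1, 3, 4]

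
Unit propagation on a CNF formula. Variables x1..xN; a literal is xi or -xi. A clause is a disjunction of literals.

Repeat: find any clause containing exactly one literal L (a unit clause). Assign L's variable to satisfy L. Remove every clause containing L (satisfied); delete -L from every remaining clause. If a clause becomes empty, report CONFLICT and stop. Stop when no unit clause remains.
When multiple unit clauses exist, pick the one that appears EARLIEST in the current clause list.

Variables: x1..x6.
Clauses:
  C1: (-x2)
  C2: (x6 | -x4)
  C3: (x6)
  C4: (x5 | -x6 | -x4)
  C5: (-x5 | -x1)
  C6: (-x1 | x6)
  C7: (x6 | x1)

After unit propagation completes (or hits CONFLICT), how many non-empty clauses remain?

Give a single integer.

Answer: 2

Derivation:
unit clause [-2] forces x2=F; simplify:
  satisfied 1 clause(s); 6 remain; assigned so far: [2]
unit clause [6] forces x6=T; simplify:
  drop -6 from [5, -6, -4] -> [5, -4]
  satisfied 4 clause(s); 2 remain; assigned so far: [2, 6]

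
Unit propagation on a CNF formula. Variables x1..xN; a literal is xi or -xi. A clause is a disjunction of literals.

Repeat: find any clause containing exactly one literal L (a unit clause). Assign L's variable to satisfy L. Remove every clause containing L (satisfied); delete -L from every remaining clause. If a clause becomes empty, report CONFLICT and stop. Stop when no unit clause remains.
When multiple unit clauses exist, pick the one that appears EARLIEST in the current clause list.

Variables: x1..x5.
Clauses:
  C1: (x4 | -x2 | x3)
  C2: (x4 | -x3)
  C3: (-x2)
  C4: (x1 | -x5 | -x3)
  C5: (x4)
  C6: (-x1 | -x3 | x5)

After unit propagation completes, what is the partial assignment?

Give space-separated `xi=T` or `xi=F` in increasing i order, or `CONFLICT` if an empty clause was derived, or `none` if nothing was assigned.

Answer: x2=F x4=T

Derivation:
unit clause [-2] forces x2=F; simplify:
  satisfied 2 clause(s); 4 remain; assigned so far: [2]
unit clause [4] forces x4=T; simplify:
  satisfied 2 clause(s); 2 remain; assigned so far: [2, 4]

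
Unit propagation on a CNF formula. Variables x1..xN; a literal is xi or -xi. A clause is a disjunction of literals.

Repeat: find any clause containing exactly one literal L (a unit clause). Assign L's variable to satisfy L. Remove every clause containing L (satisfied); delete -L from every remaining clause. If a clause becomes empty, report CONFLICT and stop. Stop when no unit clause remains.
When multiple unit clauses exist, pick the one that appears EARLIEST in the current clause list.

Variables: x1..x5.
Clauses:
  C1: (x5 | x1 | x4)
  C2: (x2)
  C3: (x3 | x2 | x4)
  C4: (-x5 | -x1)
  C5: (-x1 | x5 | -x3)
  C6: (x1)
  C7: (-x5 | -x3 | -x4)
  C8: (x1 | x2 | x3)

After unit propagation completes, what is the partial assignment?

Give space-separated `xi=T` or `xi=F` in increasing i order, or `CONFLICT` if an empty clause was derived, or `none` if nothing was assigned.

unit clause [2] forces x2=T; simplify:
  satisfied 3 clause(s); 5 remain; assigned so far: [2]
unit clause [1] forces x1=T; simplify:
  drop -1 from [-5, -1] -> [-5]
  drop -1 from [-1, 5, -3] -> [5, -3]
  satisfied 2 clause(s); 3 remain; assigned so far: [1, 2]
unit clause [-5] forces x5=F; simplify:
  drop 5 from [5, -3] -> [-3]
  satisfied 2 clause(s); 1 remain; assigned so far: [1, 2, 5]
unit clause [-3] forces x3=F; simplify:
  satisfied 1 clause(s); 0 remain; assigned so far: [1, 2, 3, 5]

Answer: x1=T x2=T x3=F x5=F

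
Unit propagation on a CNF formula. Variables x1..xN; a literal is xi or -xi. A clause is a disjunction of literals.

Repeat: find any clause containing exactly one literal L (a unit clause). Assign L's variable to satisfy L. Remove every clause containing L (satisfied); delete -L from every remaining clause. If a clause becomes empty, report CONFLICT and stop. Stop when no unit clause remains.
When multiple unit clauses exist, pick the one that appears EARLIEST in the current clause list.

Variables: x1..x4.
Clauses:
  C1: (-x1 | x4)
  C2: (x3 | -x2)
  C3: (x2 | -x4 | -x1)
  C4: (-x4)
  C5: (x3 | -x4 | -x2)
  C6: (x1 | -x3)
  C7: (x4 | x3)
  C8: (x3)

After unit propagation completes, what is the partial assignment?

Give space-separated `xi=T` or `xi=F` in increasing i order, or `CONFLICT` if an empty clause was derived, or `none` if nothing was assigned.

Answer: CONFLICT

Derivation:
unit clause [-4] forces x4=F; simplify:
  drop 4 from [-1, 4] -> [-1]
  drop 4 from [4, 3] -> [3]
  satisfied 3 clause(s); 5 remain; assigned so far: [4]
unit clause [-1] forces x1=F; simplify:
  drop 1 from [1, -3] -> [-3]
  satisfied 1 clause(s); 4 remain; assigned so far: [1, 4]
unit clause [-3] forces x3=F; simplify:
  drop 3 from [3, -2] -> [-2]
  drop 3 from [3] -> [] (empty!)
  drop 3 from [3] -> [] (empty!)
  satisfied 1 clause(s); 3 remain; assigned so far: [1, 3, 4]
CONFLICT (empty clause)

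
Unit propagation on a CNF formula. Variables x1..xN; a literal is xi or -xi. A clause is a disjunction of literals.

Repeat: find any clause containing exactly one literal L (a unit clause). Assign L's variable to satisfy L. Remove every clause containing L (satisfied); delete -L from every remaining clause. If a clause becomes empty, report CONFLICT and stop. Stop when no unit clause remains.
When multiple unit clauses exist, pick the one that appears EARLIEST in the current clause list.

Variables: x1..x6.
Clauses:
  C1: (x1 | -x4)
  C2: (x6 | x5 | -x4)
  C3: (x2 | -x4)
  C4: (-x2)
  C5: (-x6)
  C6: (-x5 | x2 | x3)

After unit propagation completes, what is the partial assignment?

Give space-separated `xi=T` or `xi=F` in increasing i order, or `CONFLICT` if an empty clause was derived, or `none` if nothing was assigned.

Answer: x2=F x4=F x6=F

Derivation:
unit clause [-2] forces x2=F; simplify:
  drop 2 from [2, -4] -> [-4]
  drop 2 from [-5, 2, 3] -> [-5, 3]
  satisfied 1 clause(s); 5 remain; assigned so far: [2]
unit clause [-4] forces x4=F; simplify:
  satisfied 3 clause(s); 2 remain; assigned so far: [2, 4]
unit clause [-6] forces x6=F; simplify:
  satisfied 1 clause(s); 1 remain; assigned so far: [2, 4, 6]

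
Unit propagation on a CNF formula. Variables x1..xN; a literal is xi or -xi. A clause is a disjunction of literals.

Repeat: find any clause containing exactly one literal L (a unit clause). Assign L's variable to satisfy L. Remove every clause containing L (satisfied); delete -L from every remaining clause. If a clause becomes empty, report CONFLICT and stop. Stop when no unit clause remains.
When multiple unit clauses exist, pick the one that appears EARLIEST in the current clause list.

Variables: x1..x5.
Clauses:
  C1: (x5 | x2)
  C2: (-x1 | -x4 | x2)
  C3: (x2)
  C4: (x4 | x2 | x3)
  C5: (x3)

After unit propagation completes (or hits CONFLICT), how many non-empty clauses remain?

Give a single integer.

Answer: 0

Derivation:
unit clause [2] forces x2=T; simplify:
  satisfied 4 clause(s); 1 remain; assigned so far: [2]
unit clause [3] forces x3=T; simplify:
  satisfied 1 clause(s); 0 remain; assigned so far: [2, 3]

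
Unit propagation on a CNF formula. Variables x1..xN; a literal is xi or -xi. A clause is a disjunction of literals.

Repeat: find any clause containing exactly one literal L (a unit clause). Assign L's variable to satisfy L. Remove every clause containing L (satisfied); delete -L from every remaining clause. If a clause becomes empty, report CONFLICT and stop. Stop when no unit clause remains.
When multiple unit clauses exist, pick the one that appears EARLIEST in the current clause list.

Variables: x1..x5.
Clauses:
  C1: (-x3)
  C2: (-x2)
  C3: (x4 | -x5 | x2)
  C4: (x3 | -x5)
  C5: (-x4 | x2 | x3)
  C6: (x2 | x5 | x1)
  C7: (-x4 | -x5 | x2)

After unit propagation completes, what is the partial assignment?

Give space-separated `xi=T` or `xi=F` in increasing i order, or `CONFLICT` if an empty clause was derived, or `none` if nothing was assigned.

unit clause [-3] forces x3=F; simplify:
  drop 3 from [3, -5] -> [-5]
  drop 3 from [-4, 2, 3] -> [-4, 2]
  satisfied 1 clause(s); 6 remain; assigned so far: [3]
unit clause [-2] forces x2=F; simplify:
  drop 2 from [4, -5, 2] -> [4, -5]
  drop 2 from [-4, 2] -> [-4]
  drop 2 from [2, 5, 1] -> [5, 1]
  drop 2 from [-4, -5, 2] -> [-4, -5]
  satisfied 1 clause(s); 5 remain; assigned so far: [2, 3]
unit clause [-5] forces x5=F; simplify:
  drop 5 from [5, 1] -> [1]
  satisfied 3 clause(s); 2 remain; assigned so far: [2, 3, 5]
unit clause [-4] forces x4=F; simplify:
  satisfied 1 clause(s); 1 remain; assigned so far: [2, 3, 4, 5]
unit clause [1] forces x1=T; simplify:
  satisfied 1 clause(s); 0 remain; assigned so far: [1, 2, 3, 4, 5]

Answer: x1=T x2=F x3=F x4=F x5=F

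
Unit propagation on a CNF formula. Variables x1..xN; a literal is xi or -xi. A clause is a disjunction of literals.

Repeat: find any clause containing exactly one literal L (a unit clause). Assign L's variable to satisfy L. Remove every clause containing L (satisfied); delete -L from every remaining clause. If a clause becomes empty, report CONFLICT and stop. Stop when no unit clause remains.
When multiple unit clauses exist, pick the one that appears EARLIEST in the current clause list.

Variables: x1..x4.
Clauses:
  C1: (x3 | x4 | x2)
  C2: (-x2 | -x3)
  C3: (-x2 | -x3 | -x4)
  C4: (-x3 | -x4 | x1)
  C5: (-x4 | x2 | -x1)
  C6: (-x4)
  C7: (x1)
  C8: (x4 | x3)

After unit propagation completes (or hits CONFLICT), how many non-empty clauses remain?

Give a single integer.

unit clause [-4] forces x4=F; simplify:
  drop 4 from [3, 4, 2] -> [3, 2]
  drop 4 from [4, 3] -> [3]
  satisfied 4 clause(s); 4 remain; assigned so far: [4]
unit clause [1] forces x1=T; simplify:
  satisfied 1 clause(s); 3 remain; assigned so far: [1, 4]
unit clause [3] forces x3=T; simplify:
  drop -3 from [-2, -3] -> [-2]
  satisfied 2 clause(s); 1 remain; assigned so far: [1, 3, 4]
unit clause [-2] forces x2=F; simplify:
  satisfied 1 clause(s); 0 remain; assigned so far: [1, 2, 3, 4]

Answer: 0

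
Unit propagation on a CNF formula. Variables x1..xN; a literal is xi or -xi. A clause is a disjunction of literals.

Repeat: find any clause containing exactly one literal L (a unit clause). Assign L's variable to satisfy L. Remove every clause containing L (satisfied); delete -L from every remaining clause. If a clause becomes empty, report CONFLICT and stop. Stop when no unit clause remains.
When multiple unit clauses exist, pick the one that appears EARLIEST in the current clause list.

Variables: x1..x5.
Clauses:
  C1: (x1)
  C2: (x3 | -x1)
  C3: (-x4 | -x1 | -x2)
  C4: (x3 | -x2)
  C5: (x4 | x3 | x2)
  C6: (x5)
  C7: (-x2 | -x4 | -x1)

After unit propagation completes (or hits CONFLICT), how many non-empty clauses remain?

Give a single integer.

unit clause [1] forces x1=T; simplify:
  drop -1 from [3, -1] -> [3]
  drop -1 from [-4, -1, -2] -> [-4, -2]
  drop -1 from [-2, -4, -1] -> [-2, -4]
  satisfied 1 clause(s); 6 remain; assigned so far: [1]
unit clause [3] forces x3=T; simplify:
  satisfied 3 clause(s); 3 remain; assigned so far: [1, 3]
unit clause [5] forces x5=T; simplify:
  satisfied 1 clause(s); 2 remain; assigned so far: [1, 3, 5]

Answer: 2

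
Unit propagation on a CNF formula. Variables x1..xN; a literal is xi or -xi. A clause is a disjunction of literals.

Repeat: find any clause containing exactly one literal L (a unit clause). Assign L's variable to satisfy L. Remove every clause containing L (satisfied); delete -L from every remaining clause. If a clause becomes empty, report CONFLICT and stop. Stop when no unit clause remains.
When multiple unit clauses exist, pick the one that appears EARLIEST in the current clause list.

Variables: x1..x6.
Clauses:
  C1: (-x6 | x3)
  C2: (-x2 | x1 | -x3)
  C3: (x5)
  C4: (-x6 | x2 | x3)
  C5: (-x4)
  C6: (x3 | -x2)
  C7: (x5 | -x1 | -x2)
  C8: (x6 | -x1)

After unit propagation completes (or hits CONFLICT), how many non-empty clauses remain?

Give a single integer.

Answer: 5

Derivation:
unit clause [5] forces x5=T; simplify:
  satisfied 2 clause(s); 6 remain; assigned so far: [5]
unit clause [-4] forces x4=F; simplify:
  satisfied 1 clause(s); 5 remain; assigned so far: [4, 5]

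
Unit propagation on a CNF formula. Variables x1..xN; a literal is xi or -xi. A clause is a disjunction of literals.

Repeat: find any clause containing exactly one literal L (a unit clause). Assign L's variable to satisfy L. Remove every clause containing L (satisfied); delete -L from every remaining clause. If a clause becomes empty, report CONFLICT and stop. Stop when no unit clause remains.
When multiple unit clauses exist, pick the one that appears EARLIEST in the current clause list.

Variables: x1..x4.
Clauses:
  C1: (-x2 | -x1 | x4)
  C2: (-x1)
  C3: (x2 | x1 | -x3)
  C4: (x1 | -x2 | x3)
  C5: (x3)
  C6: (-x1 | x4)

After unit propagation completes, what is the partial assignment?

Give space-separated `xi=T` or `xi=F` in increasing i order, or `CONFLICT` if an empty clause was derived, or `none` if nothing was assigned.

Answer: x1=F x2=T x3=T

Derivation:
unit clause [-1] forces x1=F; simplify:
  drop 1 from [2, 1, -3] -> [2, -3]
  drop 1 from [1, -2, 3] -> [-2, 3]
  satisfied 3 clause(s); 3 remain; assigned so far: [1]
unit clause [3] forces x3=T; simplify:
  drop -3 from [2, -3] -> [2]
  satisfied 2 clause(s); 1 remain; assigned so far: [1, 3]
unit clause [2] forces x2=T; simplify:
  satisfied 1 clause(s); 0 remain; assigned so far: [1, 2, 3]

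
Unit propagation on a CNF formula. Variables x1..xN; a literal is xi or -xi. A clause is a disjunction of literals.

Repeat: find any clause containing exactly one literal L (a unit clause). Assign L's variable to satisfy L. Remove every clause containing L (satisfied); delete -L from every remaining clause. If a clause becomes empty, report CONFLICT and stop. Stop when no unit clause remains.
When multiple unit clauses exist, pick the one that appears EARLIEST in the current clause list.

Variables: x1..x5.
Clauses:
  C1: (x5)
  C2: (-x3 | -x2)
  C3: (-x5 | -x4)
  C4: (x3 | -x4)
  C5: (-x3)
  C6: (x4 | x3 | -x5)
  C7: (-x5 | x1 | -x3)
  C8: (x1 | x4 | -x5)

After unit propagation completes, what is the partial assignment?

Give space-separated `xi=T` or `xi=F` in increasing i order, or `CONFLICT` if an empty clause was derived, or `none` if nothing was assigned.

Answer: CONFLICT

Derivation:
unit clause [5] forces x5=T; simplify:
  drop -5 from [-5, -4] -> [-4]
  drop -5 from [4, 3, -5] -> [4, 3]
  drop -5 from [-5, 1, -3] -> [1, -3]
  drop -5 from [1, 4, -5] -> [1, 4]
  satisfied 1 clause(s); 7 remain; assigned so far: [5]
unit clause [-4] forces x4=F; simplify:
  drop 4 from [4, 3] -> [3]
  drop 4 from [1, 4] -> [1]
  satisfied 2 clause(s); 5 remain; assigned so far: [4, 5]
unit clause [-3] forces x3=F; simplify:
  drop 3 from [3] -> [] (empty!)
  satisfied 3 clause(s); 2 remain; assigned so far: [3, 4, 5]
CONFLICT (empty clause)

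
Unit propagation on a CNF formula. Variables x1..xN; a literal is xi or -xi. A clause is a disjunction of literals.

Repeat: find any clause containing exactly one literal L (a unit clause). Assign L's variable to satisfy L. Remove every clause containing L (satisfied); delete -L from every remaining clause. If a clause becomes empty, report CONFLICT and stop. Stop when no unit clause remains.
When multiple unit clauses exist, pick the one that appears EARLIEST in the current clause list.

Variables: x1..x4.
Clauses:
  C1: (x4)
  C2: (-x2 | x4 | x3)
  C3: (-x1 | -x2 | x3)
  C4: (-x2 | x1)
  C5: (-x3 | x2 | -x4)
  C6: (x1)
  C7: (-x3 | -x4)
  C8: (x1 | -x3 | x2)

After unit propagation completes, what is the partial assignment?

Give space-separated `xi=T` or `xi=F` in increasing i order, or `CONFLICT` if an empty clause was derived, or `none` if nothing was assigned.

unit clause [4] forces x4=T; simplify:
  drop -4 from [-3, 2, -4] -> [-3, 2]
  drop -4 from [-3, -4] -> [-3]
  satisfied 2 clause(s); 6 remain; assigned so far: [4]
unit clause [1] forces x1=T; simplify:
  drop -1 from [-1, -2, 3] -> [-2, 3]
  satisfied 3 clause(s); 3 remain; assigned so far: [1, 4]
unit clause [-3] forces x3=F; simplify:
  drop 3 from [-2, 3] -> [-2]
  satisfied 2 clause(s); 1 remain; assigned so far: [1, 3, 4]
unit clause [-2] forces x2=F; simplify:
  satisfied 1 clause(s); 0 remain; assigned so far: [1, 2, 3, 4]

Answer: x1=T x2=F x3=F x4=T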